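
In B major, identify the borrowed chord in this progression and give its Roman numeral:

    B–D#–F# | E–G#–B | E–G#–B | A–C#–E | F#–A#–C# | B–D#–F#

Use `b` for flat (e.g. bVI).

In B major the diatonic chords are B, C#m, D#m, E, F#, G#m, A#dim. B–D#–F# = B, E–G#–B = E and F#–A#–C# = F# all belong to that set. But A–C#–E is foreign: the diatonic vii° on degree 7 is A#dim, whereas A comes from B minor. It is labeled bVII.

bVII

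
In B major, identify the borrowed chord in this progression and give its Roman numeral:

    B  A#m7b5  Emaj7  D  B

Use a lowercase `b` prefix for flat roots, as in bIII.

In B major the diatonic chords are B, C#m, D#m, E, F#, G#m, A#dim. B, A#m7b5 and Emaj7 are all diatonic. But D (D–F#–A) is foreign: the diatonic iii on degree 3 is D#m, whereas D comes from B minor. It is labeled bIII.

bIII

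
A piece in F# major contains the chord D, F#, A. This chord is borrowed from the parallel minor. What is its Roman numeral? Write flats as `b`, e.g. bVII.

The root D is the lowered 6th scale degree — diatonically F# major has D# there. Diatonically F# major has D#m (vi) on that degree; D–F#–A is instead the major chord native to F# minor, so it takes the label bVI.

bVI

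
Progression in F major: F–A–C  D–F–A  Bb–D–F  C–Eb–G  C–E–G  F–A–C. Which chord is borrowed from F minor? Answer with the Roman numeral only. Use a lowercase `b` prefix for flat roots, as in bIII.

v

In F major the diatonic chords are F, Gm, Am, Bb, C, Dm, Edim. F–A–C = F, D–F–A = Dm, Bb–D–F = Bb and C–E–G = C all belong to that set. C–Eb–G is not: scale degree 5 in F major carries C (V). In F minor the chord on that degree is Cm, so here it functions as v, borrowed from the parallel minor.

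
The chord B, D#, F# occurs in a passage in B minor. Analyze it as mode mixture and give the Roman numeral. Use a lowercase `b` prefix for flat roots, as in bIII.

The root B is the diatonic 1st degree of B minor; the borrowing shows in the chord quality. Diatonically B minor has Bm (i) on that degree; B–D#–F# is instead the major chord native to B major, so it takes the label I.

I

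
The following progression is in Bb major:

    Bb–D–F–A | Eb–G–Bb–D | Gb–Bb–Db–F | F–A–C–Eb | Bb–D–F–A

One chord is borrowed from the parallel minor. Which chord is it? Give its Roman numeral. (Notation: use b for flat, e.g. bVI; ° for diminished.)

The diatonic triads in Bb major are Bb, Cm, Dm, Eb, F, Gm, Adim. Bb–D–F–A = Bbmaj7, Eb–G–Bb–D = Ebmaj7 and F–A–C–Eb = F7 are all diatonic. But Gb–Bb–Db–F is foreign: the diatonic vi on degree 6 is Gm, whereas Gbmaj7 comes from Bb minor. It is labeled bVImaj7.

bVImaj7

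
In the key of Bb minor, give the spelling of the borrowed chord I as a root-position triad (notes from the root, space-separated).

Bb D F

The root, Bb, is scale degree 1 — the same note in Bb minor and Bb major; only the chord quality changes. Building the major chord from the parallel major on Bb: Bb–D–F.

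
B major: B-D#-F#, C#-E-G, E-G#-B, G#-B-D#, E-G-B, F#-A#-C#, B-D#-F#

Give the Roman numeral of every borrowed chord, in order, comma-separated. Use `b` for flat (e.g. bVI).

B major has the diatonic set B, C#m, D#m, E, F#, G#m, A#dim. B–D#–F# = B, E–G#–B = E, G#–B–D# = G#m and F#–A#–C# = F# all belong to that set. C#–E–G is not: scale degree 2 in B major carries C#m (ii). In B minor the chord on that degree is C#dim, so here it functions as ii°, borrowed from the parallel minor. But E–G–B is foreign: the diatonic IV on degree 4 is E, whereas Em comes from B minor. It is labeled iv.

ii°, iv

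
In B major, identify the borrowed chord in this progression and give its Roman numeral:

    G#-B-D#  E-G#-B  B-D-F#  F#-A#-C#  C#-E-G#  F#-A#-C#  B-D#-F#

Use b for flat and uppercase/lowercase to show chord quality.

i

B major has the diatonic set B, C#m, D#m, E, F#, G#m, A#dim. Of the given chords, G#–B–D# = G#m, E–G#–B = E, F#–A#–C# = F#, C#–E–G# = C#m and B–D#–F# = B are diatonic. B–D–F# is not: scale degree 1 in B major carries B (I). In B minor the chord on that degree is Bm, so here it functions as i, borrowed from the parallel minor.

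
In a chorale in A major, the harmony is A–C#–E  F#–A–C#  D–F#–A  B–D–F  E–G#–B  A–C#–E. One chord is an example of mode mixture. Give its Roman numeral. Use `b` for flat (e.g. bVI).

ii°

In A major the diatonic chords are A, Bm, C#m, D, E, F#m, G#dim. A–C#–E = A, F#–A–C# = F#m, D–F#–A = D and E–G#–B = E are all diatonic. B–D–F doesn't fit — on degree 2 A major would have Bm (ii). Bdim is the degree-2 chord of A minor, so it is the borrowed ii°.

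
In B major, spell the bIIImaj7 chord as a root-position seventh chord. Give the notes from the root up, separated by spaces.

Scale degree 3 in B major is D#. bIIImaj7 uses the lowered form, D, taken from B minor. In B minor the chord on D is D–F#–A–C#.

D F# A C#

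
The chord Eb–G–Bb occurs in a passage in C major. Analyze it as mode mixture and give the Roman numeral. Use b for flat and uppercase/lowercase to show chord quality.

bIII

In C major scale degree 3 is E; Eb is its lowered form, from C minor. Eb–G–Bb is a major chord — the form found in C minor, not the diatonic iii (Em). Borrowed into C major it is written bIII.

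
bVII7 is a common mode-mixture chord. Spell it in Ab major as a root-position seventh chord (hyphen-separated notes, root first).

bVII7 is built on the lowered scale degree 7. In Ab major degree 7 is G; lowered it becomes Gb. In Ab minor the chord on Gb is Gb–Bb–Db–Fb.

Gb-Bb-Db-Fb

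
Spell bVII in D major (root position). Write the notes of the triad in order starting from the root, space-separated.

Scale degree 7 in D major is C#. bVII uses the lowered form, C, taken from D minor. In D minor the chord on C is C–E–G.

C E G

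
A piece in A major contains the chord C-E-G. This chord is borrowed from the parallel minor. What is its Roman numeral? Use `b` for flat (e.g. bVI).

bIII

The root C is the lowered 3rd scale degree — diatonically A major has C# there. C–E–G is a major chord — the form found in A minor, not the diatonic iii (C#m). Borrowed into A major it is written bIII.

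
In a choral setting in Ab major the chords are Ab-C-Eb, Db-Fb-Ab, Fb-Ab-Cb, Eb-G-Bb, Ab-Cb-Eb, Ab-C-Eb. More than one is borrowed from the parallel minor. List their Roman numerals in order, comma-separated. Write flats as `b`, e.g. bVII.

iv, bVI, i

The diatonic triads in Ab major are Ab, Bbm, Cm, Db, Eb, Fm, Gdim. Of the given chords, Ab–C–Eb = Ab and Eb–G–Bb = Eb are diatonic. But Db–Fb–Ab is foreign: the diatonic IV on degree 4 is Db, whereas Dbm comes from Ab minor. It is labeled iv. But Fb–Ab–Cb is foreign: the diatonic vi on degree 6 is Fm, whereas Fb comes from Ab minor. It is labeled bVI. Ab–Cb–Eb is not: scale degree 1 in Ab major carries Ab (I). In Ab minor the chord on that degree is Abm, so here it functions as i, borrowed from the parallel minor.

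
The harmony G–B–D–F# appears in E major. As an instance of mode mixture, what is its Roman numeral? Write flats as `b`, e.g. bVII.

bIIImaj7

G is the lowered form of scale degree 3 in E major (the diatonic degree 3 is G#). G–B–D–F# is a major-seventh chord — the form found in E minor, not the diatonic iii (G#m). Borrowed into E major it is written bIIImaj7.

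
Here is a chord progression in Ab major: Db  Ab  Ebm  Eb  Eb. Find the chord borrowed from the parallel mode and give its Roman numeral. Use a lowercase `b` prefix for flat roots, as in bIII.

v

The diatonic triads in Ab major are Ab, Bbm, Cm, Db, Eb, Fm, Gdim. Db, Ab and Eb all belong to that set. But Ebm (Eb–Gb–Bb) is foreign: the diatonic V on degree 5 is Eb, whereas Ebm comes from Ab minor. It is labeled v.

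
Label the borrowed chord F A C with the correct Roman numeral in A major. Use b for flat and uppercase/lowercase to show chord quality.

bVI

The root F is the lowered 6th scale degree — diatonically A major has F# there. The diatonic chord on degree 6 would be F#m (vi), but F–A–C is the major chord from A minor. As a borrowed chord it is labeled bVI.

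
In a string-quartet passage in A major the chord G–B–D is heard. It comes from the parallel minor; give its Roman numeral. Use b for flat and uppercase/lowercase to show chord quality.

G is the lowered form of scale degree 7 in A major (the diatonic degree 7 is G#). Diatonically A major has G#dim (vii°) on that degree; G–B–D is instead the major chord native to A minor, so it takes the label bVII.

bVII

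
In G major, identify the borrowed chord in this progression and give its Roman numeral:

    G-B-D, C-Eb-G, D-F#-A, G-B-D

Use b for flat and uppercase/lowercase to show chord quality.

iv

In G major the diatonic chords are G, Am, Bm, C, D, Em, F#dim. G–B–D = G and D–F#–A = D are both diatonic. C–Eb–G doesn't fit — on degree 4 G major would have C (IV). Cm is the degree-4 chord of G minor, so it is the borrowed iv.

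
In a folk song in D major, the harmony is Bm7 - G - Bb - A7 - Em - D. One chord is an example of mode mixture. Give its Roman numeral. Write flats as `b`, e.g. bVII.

bVI

The diatonic triads in D major are D, Em, F#m, G, A, Bm, C#dim. Of the given chords, Bm7, G, A7, Em and D are diatonic. But Bb (Bb–D–F) is foreign: the diatonic vi on degree 6 is Bm, whereas Bb comes from D minor. It is labeled bVI.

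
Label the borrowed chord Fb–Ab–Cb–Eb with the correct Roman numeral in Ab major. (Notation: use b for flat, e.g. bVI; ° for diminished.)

The root Fb is the lowered 6th scale degree — diatonically Ab major has F there. The diatonic chord on degree 6 would be Fm (vi), but Fb–Ab–Cb–Eb is the major-seventh chord from Ab minor. As a borrowed chord it is labeled bVImaj7.

bVImaj7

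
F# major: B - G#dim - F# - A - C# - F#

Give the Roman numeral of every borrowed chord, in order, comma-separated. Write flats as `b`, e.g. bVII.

F# major has the diatonic set F#, G#m, A#m, B, C#, D#m, E#dim. B, F# and C# all belong to that set. But G#dim (G#–B–D) is foreign: the diatonic ii on degree 2 is G#m, whereas G#dim comes from F# minor. It is labeled ii°. But A (A–C#–E) is foreign: the diatonic iii on degree 3 is A#m, whereas A comes from F# minor. It is labeled bIII.

ii°, bIII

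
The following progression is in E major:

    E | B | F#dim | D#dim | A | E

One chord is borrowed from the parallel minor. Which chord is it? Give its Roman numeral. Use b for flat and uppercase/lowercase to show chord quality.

The diatonic triads in E major are E, F#m, G#m, A, B, C#m, D#dim. E, B, D#dim and A are all diatonic. F#dim (F#–A–C) doesn't fit — on degree 2 E major would have F#m (ii). F#dim is the degree-2 chord of E minor, so it is the borrowed ii°.

ii°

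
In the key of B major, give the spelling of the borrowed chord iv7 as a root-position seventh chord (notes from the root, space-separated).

The root, E, is scale degree 4 — the same note in B major and B minor; only the chord quality changes. Building the minor-seventh chord from the parallel minor on E: E–G–B–D.

E G B D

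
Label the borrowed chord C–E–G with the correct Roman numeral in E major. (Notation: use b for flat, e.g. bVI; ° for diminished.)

bVI

In E major scale degree 6 is C#; C is its lowered form, from E minor. Diatonically E major has C#m (vi) on that degree; C–E–G is instead the major chord native to E minor, so it takes the label bVI.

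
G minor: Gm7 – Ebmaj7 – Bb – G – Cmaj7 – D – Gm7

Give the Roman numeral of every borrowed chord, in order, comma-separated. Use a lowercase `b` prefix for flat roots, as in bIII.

I, IVmaj7

The diatonic triads in G minor (with V from harmonic minor) are Gm, Adim, Bb, Cm, D, Eb, F. Gm7, Ebmaj7, Bb and D are all diatonic. G (G–B–D) is not: scale degree 1 in G minor carries Gm (i). In G major the chord on that degree is G, so here it functions as I, borrowed from the parallel major. Cmaj7 (C–E–G–B) is not: scale degree 4 in G minor carries Cm (iv). In G major the chord on that degree is Cmaj7, so here it functions as IVmaj7, borrowed from the parallel major.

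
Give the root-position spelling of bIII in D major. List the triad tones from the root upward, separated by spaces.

Scale degree 3 in D major is F#. bIII uses the lowered form, F, taken from D minor. Stacking thirds in D minor on F gives F–A–C.

F A C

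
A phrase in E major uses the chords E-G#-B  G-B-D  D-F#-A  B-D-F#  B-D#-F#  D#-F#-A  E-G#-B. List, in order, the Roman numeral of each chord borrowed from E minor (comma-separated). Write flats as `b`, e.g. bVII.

bIII, bVII, v

The diatonic triads in E major are E, F#m, G#m, A, B, C#m, D#dim. Of the given chords, E–G#–B = E, B–D#–F# = B and D#–F#–A = D#dim are diatonic. But G–B–D is foreign: the diatonic iii on degree 3 is G#m, whereas G comes from E minor. It is labeled bIII. D–F#–A is not: scale degree 7 in E major carries D#dim (vii°). In E minor the chord on that degree is D, so here it functions as bVII, borrowed from the parallel minor. B–D–F# doesn't fit — on degree 5 E major would have B (V). Bm is the degree-5 chord of E minor, so it is the borrowed v.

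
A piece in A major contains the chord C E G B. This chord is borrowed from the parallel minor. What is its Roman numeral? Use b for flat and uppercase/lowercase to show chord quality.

The root C is the lowered 3rd scale degree — diatonically A major has C# there. C–E–G–B is a major-seventh chord — the form found in A minor, not the diatonic iii (C#m). Borrowed into A major it is written bIIImaj7.

bIIImaj7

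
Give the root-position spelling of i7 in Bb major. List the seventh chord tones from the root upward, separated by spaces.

Bb Db F Ab

i7 is built on scale degree 1, which is Bb in both Bb major and its parallel. Stacking thirds in Bb minor on Bb gives Bb–Db–F–Ab.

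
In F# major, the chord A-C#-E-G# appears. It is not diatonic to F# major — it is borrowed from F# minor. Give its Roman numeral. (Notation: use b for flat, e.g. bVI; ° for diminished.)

A is the lowered form of scale degree 3 in F# major (the diatonic degree 3 is A#). A–C#–E–G# is a major-seventh chord — the form found in F# minor, not the diatonic iii (A#m). Borrowed into F# major it is written bIIImaj7.

bIIImaj7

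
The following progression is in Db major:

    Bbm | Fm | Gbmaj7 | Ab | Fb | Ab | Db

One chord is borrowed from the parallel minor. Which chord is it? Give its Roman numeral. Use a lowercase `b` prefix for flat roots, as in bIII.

The diatonic triads in Db major are Db, Ebm, Fm, Gb, Ab, Bbm, Cdim. Of the given chords, Bbm, Fm, Gbmaj7, Ab and Db are diatonic. Fb (Fb–Ab–Cb) doesn't fit — on degree 3 Db major would have Fm (iii). Fb is the degree-3 chord of Db minor, so it is the borrowed bIII.

bIII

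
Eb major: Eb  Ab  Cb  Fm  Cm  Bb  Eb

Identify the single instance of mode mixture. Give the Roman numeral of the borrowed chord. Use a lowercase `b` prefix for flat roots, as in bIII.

The diatonic triads in Eb major are Eb, Fm, Gm, Ab, Bb, Cm, Ddim. Of the given chords, Eb, Ab, Fm, Cm and Bb are diatonic. Cb (Cb–Eb–Gb) is not: scale degree 6 in Eb major carries Cm (vi). In Eb minor the chord on that degree is Cb, so here it functions as bVI, borrowed from the parallel minor.

bVI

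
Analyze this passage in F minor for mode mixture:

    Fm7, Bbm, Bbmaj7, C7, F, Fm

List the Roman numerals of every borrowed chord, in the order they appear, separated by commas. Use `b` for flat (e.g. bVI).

The diatonic triads in F minor (with V from harmonic minor) are Fm, Gdim, Ab, Bbm, C, Db, Eb. Of the given chords, Fm7, Bbm, C7 and Fm are diatonic. Bbmaj7 (Bb–D–F–A) is not: scale degree 4 in F minor carries Bbm (iv). In F major the chord on that degree is Bbmaj7, so here it functions as IVmaj7, borrowed from the parallel major. F (F–A–C) doesn't fit — on degree 1 F minor would have Fm (i). F is the degree-1 chord of F major, so it is the borrowed I.

IVmaj7, I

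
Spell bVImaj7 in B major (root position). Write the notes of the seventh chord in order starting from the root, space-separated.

The root of bVImaj7 is the lowered 6th degree: G# becomes G. In B minor the chord on G is G–B–D–F#.

G B D F#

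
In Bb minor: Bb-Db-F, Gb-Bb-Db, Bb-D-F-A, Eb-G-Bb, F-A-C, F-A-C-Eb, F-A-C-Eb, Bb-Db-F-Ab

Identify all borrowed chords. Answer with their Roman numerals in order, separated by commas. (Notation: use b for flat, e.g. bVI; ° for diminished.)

The diatonic triads in Bb minor (with V from harmonic minor) are Bbm, Cdim, Db, Ebm, F, Gb, Ab. Bb–Db–F = Bbm, Gb–Bb–Db = Gb, F–A–C = F, F–A–C–Eb = F7 and Bb–Db–F–Ab = Bbm7 all belong to that set. Bb–D–F–A is not: scale degree 1 in Bb minor carries Bbm (i). In Bb major the chord on that degree is Bbmaj7, so here it functions as Imaj7, borrowed from the parallel major. But Eb–G–Bb is foreign: the diatonic iv on degree 4 is Ebm, whereas Eb comes from Bb major. It is labeled IV.

Imaj7, IV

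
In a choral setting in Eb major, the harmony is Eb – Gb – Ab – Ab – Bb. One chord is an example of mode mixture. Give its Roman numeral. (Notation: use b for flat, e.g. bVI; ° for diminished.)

The diatonic triads in Eb major are Eb, Fm, Gm, Ab, Bb, Cm, Ddim. Eb, Ab and Bb are all diatonic. Gb (Gb–Bb–Db) doesn't fit — on degree 3 Eb major would have Gm (iii). Gb is the degree-3 chord of Eb minor, so it is the borrowed bIII.

bIII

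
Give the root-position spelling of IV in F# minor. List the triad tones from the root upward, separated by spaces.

The root, B, is scale degree 4 — the same note in F# minor and F# major; only the chord quality changes. Building the major chord from the parallel major on B: B–D#–F#.

B D# F#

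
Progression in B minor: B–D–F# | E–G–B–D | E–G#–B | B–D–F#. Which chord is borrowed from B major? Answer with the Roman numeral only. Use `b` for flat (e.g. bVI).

The diatonic triads in B minor (with V from harmonic minor) are Bm, C#dim, D, Em, F#, G, A. Of the given chords, B–D–F# = Bm and E–G–B–D = Em7 are diatonic. E–G#–B is not: scale degree 4 in B minor carries Em (iv). In B major the chord on that degree is E, so here it functions as IV, borrowed from the parallel major.

IV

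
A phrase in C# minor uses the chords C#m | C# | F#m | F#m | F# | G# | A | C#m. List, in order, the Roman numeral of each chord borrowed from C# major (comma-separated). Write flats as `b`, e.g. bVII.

I, IV

C# minor has the diatonic set C#m, D#dim, E, F#m, G#, A, B (with V from harmonic minor). C#m, F#m, G# and A all belong to that set. But C# (C#–E#–G#) is foreign: the diatonic i on degree 1 is C#m, whereas C# comes from C# major. It is labeled I. But F# (F#–A#–C#) is foreign: the diatonic iv on degree 4 is F#m, whereas F# comes from C# major. It is labeled IV.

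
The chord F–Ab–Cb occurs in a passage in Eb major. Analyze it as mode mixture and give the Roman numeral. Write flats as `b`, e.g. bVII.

ii°

F is scale degree 2 in Eb major. The diatonic chord on degree 2 would be Fm (ii), but F–Ab–Cb is the diminished chord from Eb minor. As a borrowed chord it is labeled ii°.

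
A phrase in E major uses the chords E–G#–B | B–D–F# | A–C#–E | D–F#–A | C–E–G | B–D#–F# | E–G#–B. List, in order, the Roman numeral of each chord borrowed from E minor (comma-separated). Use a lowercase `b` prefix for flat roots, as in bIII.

v, bVII, bVI

The diatonic triads in E major are E, F#m, G#m, A, B, C#m, D#dim. Of the given chords, E–G#–B = E, A–C#–E = A and B–D#–F# = B are diatonic. But B–D–F# is foreign: the diatonic V on degree 5 is B, whereas Bm comes from E minor. It is labeled v. But D–F#–A is foreign: the diatonic vii° on degree 7 is D#dim, whereas D comes from E minor. It is labeled bVII. C–E–G is not: scale degree 6 in E major carries C#m (vi). In E minor the chord on that degree is C, so here it functions as bVI, borrowed from the parallel minor.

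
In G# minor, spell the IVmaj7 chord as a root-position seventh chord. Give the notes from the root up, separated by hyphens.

C#-E#-G#-B#

The root, C#, is scale degree 4 — the same note in G# minor and G# major; only the chord quality changes. Building the major-seventh chord from the parallel major on C#: C#–E#–G#–B#.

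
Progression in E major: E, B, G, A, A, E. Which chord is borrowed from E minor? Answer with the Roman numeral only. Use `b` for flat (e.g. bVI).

bIII

E major has the diatonic set E, F#m, G#m, A, B, C#m, D#dim. Of the given chords, E, B and A are diatonic. G (G–B–D) is not: scale degree 3 in E major carries G#m (iii). In E minor the chord on that degree is G, so here it functions as bIII, borrowed from the parallel minor.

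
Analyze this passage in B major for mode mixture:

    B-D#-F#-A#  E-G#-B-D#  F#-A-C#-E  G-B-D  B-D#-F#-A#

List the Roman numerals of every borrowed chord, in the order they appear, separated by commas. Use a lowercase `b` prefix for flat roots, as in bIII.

v7, bVI

In B major the diatonic chords are B, C#m, D#m, E, F#, G#m, A#dim. Of the given chords, B–D#–F#–A# = Bmaj7 and E–G#–B–D# = Emaj7 are diatonic. But F#–A–C#–E is foreign: the diatonic V on degree 5 is F#, whereas F#m7 comes from B minor. It is labeled v7. G–B–D is not: scale degree 6 in B major carries G#m (vi). In B minor the chord on that degree is G, so here it functions as bVI, borrowed from the parallel minor.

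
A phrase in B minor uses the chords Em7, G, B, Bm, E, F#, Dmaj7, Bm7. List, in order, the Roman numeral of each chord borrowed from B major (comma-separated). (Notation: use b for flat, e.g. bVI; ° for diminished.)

I, IV

The diatonic triads in B minor (with V from harmonic minor) are Bm, C#dim, D, Em, F#, G, A. Em7, G, Bm, F#, Dmaj7 and Bm7 all belong to that set. But B (B–D#–F#) is foreign: the diatonic i on degree 1 is Bm, whereas B comes from B major. It is labeled I. E (E–G#–B) is not: scale degree 4 in B minor carries Em (iv). In B major the chord on that degree is E, so here it functions as IV, borrowed from the parallel major.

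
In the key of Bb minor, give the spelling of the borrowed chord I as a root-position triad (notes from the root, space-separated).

Bb D F

I is built on scale degree 1, which is Bb in both Bb minor and its parallel. In Bb major the chord on Bb is Bb–D–F.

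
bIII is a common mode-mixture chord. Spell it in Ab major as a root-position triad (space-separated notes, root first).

Cb Eb Gb

bIII is built on the lowered scale degree 3. In Ab major degree 3 is C; lowered it becomes Cb. In Ab minor the chord on Cb is Cb–Eb–Gb.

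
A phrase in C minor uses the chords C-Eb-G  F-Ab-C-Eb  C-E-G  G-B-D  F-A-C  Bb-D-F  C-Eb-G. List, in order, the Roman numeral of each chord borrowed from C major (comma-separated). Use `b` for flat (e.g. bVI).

In C minor (with V from harmonic minor) the diatonic chords are Cm, Ddim, Eb, Fm, G, Ab, Bb. C–Eb–G = Cm, F–Ab–C–Eb = Fm7, G–B–D = G and Bb–D–F = Bb are all diatonic. But C–E–G is foreign: the diatonic i on degree 1 is Cm, whereas C comes from C major. It is labeled I. F–A–C is not: scale degree 4 in C minor carries Fm (iv). In C major the chord on that degree is F, so here it functions as IV, borrowed from the parallel major.

I, IV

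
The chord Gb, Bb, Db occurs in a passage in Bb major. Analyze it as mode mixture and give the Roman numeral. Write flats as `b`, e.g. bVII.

The root Gb is the lowered 6th scale degree — diatonically Bb major has G there. The diatonic chord on degree 6 would be Gm (vi), but Gb–Bb–Db is the major chord from Bb minor. As a borrowed chord it is labeled bVI.

bVI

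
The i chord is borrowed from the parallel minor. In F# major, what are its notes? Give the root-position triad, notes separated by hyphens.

i is built on scale degree 1, which is F# in both F# major and its parallel. Stacking thirds in F# minor on F# gives F#–A–C#.

F#-A-C#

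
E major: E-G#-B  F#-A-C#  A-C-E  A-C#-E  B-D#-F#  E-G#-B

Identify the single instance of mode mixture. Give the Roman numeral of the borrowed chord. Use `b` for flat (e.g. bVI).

E major has the diatonic set E, F#m, G#m, A, B, C#m, D#dim. Of the given chords, E–G#–B = E, F#–A–C# = F#m, A–C#–E = A and B–D#–F# = B are diatonic. A–C–E is not: scale degree 4 in E major carries A (IV). In E minor the chord on that degree is Am, so here it functions as iv, borrowed from the parallel minor.

iv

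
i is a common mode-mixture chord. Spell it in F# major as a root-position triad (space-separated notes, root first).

The root, F#, is scale degree 1 — the same note in F# major and F# minor; only the chord quality changes. In F# minor the chord on F# is F#–A–C#.

F# A C#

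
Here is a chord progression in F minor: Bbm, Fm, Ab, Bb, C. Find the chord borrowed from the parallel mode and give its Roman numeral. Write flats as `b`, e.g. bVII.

The diatonic triads in F minor (with V from harmonic minor) are Fm, Gdim, Ab, Bbm, C, Db, Eb. Bbm, Fm, Ab and C all belong to that set. But Bb (Bb–D–F) is foreign: the diatonic iv on degree 4 is Bbm, whereas Bb comes from F major. It is labeled IV.

IV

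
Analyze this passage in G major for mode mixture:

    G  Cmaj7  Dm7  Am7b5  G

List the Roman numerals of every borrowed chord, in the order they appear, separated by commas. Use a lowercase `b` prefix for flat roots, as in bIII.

v7, iiø7

G major has the diatonic set G, Am, Bm, C, D, Em, F#dim. G and Cmaj7 both belong to that set. Dm7 (D–F–A–C) doesn't fit — on degree 5 G major would have D (V). Dm7 is the degree-5 chord of G minor, so it is the borrowed v7. Am7b5 (A–C–Eb–G) doesn't fit — on degree 2 G major would have Am (ii). Am7b5 is the degree-2 chord of G minor, so it is the borrowed iiø7.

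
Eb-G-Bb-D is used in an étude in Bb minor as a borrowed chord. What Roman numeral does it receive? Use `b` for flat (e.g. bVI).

IVmaj7

Eb is scale degree 4 in Bb minor. The diatonic chord on degree 4 would be Ebm (iv), but Eb–G–Bb–D is the major-seventh chord from Bb major. As a borrowed chord it is labeled IVmaj7.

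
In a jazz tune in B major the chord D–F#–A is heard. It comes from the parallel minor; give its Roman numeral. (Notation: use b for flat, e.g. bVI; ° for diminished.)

In B major scale degree 3 is D#; D is its lowered form, from B minor. D–F#–A is a major chord — the form found in B minor, not the diatonic iii (D#m). Borrowed into B major it is written bIII.

bIII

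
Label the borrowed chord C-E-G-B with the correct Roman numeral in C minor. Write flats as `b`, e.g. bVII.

Imaj7

The root C is the diatonic 1st degree of C minor; the borrowing shows in the chord quality. The diatonic chord on degree 1 would be Cm (i), but C–E–G–B is the major-seventh chord from C major. As a borrowed chord it is labeled Imaj7.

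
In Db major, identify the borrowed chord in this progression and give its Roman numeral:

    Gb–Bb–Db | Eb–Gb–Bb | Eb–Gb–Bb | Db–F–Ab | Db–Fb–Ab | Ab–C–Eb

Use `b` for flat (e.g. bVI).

The diatonic triads in Db major are Db, Ebm, Fm, Gb, Ab, Bbm, Cdim. Of the given chords, Gb–Bb–Db = Gb, Eb–Gb–Bb = Ebm, Db–F–Ab = Db and Ab–C–Eb = Ab are diatonic. Db–Fb–Ab doesn't fit — on degree 1 Db major would have Db (I). Dbm is the degree-1 chord of Db minor, so it is the borrowed i.

i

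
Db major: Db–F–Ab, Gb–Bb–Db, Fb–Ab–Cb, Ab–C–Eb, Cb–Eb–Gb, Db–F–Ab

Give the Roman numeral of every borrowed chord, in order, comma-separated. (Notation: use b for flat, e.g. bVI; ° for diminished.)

In Db major the diatonic chords are Db, Ebm, Fm, Gb, Ab, Bbm, Cdim. Db–F–Ab = Db, Gb–Bb–Db = Gb and Ab–C–Eb = Ab are all diatonic. Fb–Ab–Cb is not: scale degree 3 in Db major carries Fm (iii). In Db minor the chord on that degree is Fb, so here it functions as bIII, borrowed from the parallel minor. Cb–Eb–Gb is not: scale degree 7 in Db major carries Cdim (vii°). In Db minor the chord on that degree is Cb, so here it functions as bVII, borrowed from the parallel minor.

bIII, bVII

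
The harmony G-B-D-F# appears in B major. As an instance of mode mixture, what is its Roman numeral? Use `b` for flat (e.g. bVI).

G is the lowered form of scale degree 6 in B major (the diatonic degree 6 is G#). The diatonic chord on degree 6 would be G#m (vi), but G–B–D–F# is the major-seventh chord from B minor. As a borrowed chord it is labeled bVImaj7.

bVImaj7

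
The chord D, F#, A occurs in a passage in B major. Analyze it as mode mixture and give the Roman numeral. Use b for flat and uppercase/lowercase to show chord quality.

The root D is the lowered 3rd scale degree — diatonically B major has D# there. Diatonically B major has D#m (iii) on that degree; D–F#–A is instead the major chord native to B minor, so it takes the label bIII.

bIII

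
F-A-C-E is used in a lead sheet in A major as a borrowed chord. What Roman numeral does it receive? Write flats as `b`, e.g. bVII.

bVImaj7

In A major scale degree 6 is F#; F is its lowered form, from A minor. F–A–C–E is a major-seventh chord — the form found in A minor, not the diatonic vi (F#m). Borrowed into A major it is written bVImaj7.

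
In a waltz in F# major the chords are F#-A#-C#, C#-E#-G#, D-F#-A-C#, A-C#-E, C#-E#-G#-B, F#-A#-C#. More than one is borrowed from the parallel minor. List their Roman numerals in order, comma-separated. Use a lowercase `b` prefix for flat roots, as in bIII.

bVImaj7, bIII

F# major has the diatonic set F#, G#m, A#m, B, C#, D#m, E#dim. F#–A#–C# = F#, C#–E#–G# = C# and C#–E#–G#–B = C#7 all belong to that set. D–F#–A–C# doesn't fit — on degree 6 F# major would have D#m (vi). Dmaj7 is the degree-6 chord of F# minor, so it is the borrowed bVImaj7. A–C#–E doesn't fit — on degree 3 F# major would have A#m (iii). A is the degree-3 chord of F# minor, so it is the borrowed bIII.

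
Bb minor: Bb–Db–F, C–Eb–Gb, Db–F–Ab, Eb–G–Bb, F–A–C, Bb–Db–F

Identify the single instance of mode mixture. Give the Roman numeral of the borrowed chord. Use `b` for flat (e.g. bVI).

The diatonic triads in Bb minor (with V from harmonic minor) are Bbm, Cdim, Db, Ebm, F, Gb, Ab. Of the given chords, Bb–Db–F = Bbm, C–Eb–Gb = Cdim, Db–F–Ab = Db and F–A–C = F are diatonic. Eb–G–Bb is not: scale degree 4 in Bb minor carries Ebm (iv). In Bb major the chord on that degree is Eb, so here it functions as IV, borrowed from the parallel major.

IV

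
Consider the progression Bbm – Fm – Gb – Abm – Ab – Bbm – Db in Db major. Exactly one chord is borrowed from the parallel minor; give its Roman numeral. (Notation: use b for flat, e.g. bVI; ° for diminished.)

Db major has the diatonic set Db, Ebm, Fm, Gb, Ab, Bbm, Cdim. Bbm, Fm, Gb, Ab and Db all belong to that set. Abm (Ab–Cb–Eb) doesn't fit — on degree 5 Db major would have Ab (V). Abm is the degree-5 chord of Db minor, so it is the borrowed v.

v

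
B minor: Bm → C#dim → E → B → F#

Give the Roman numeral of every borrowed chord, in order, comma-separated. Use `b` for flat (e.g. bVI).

IV, I

In B minor (with V from harmonic minor) the diatonic chords are Bm, C#dim, D, Em, F#, G, A. Of the given chords, Bm, C#dim and F# are diatonic. E (E–G#–B) is not: scale degree 4 in B minor carries Em (iv). In B major the chord on that degree is E, so here it functions as IV, borrowed from the parallel major. B (B–D#–F#) is not: scale degree 1 in B minor carries Bm (i). In B major the chord on that degree is B, so here it functions as I, borrowed from the parallel major.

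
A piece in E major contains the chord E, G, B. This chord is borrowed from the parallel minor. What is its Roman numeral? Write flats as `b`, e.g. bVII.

E is scale degree 1 in E major. Diatonically E major has E (I) on that degree; E–G–B is instead the minor chord native to E minor, so it takes the label i.

i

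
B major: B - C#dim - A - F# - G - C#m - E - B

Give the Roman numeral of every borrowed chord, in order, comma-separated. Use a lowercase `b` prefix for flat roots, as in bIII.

In B major the diatonic chords are B, C#m, D#m, E, F#, G#m, A#dim. B, F#, C#m and E all belong to that set. C#dim (C#–E–G) is not: scale degree 2 in B major carries C#m (ii). In B minor the chord on that degree is C#dim, so here it functions as ii°, borrowed from the parallel minor. A (A–C#–E) is not: scale degree 7 in B major carries A#dim (vii°). In B minor the chord on that degree is A, so here it functions as bVII, borrowed from the parallel minor. G (G–B–D) is not: scale degree 6 in B major carries G#m (vi). In B minor the chord on that degree is G, so here it functions as bVI, borrowed from the parallel minor.

ii°, bVII, bVI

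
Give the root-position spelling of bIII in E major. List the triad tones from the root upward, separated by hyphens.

The root of bIII is the lowered 3rd degree: G# becomes G. Stacking thirds in E minor on G gives G–B–D.

G-B-D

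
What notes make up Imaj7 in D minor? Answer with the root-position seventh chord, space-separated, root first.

Imaj7 is built on scale degree 1, which is D in both D minor and its parallel. Building the major-seventh chord from the parallel major on D: D–F#–A–C#.

D F# A C#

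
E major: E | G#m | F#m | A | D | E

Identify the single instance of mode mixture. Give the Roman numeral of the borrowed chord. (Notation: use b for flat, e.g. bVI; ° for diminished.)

bVII

The diatonic triads in E major are E, F#m, G#m, A, B, C#m, D#dim. Of the given chords, E, G#m, F#m and A are diatonic. But D (D–F#–A) is foreign: the diatonic vii° on degree 7 is D#dim, whereas D comes from E minor. It is labeled bVII.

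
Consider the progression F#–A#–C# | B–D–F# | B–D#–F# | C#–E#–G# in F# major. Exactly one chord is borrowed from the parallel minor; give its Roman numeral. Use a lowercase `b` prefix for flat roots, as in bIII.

iv

F# major has the diatonic set F#, G#m, A#m, B, C#, D#m, E#dim. F#–A#–C# = F#, B–D#–F# = B and C#–E#–G# = C# all belong to that set. But B–D–F# is foreign: the diatonic IV on degree 4 is B, whereas Bm comes from F# minor. It is labeled iv.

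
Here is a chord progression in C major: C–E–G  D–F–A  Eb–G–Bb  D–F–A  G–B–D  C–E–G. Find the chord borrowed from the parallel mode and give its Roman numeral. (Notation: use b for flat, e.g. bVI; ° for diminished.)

bIII

The diatonic triads in C major are C, Dm, Em, F, G, Am, Bdim. C–E–G = C, D–F–A = Dm and G–B–D = G all belong to that set. Eb–G–Bb doesn't fit — on degree 3 C major would have Em (iii). Eb is the degree-3 chord of C minor, so it is the borrowed bIII.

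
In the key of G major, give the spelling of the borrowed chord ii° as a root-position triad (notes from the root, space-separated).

The root, A, is scale degree 2 — the same note in G major and G minor; only the chord quality changes. Stacking thirds in G minor on A gives A–C–Eb.

A C Eb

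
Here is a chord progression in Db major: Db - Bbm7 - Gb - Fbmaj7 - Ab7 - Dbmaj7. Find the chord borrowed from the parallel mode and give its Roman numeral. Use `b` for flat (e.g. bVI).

bIIImaj7

In Db major the diatonic chords are Db, Ebm, Fm, Gb, Ab, Bbm, Cdim. Db, Bbm7, Gb, Ab7 and Dbmaj7 all belong to that set. But Fbmaj7 (Fb–Ab–Cb–Eb) is foreign: the diatonic iii on degree 3 is Fm, whereas Fbmaj7 comes from Db minor. It is labeled bIIImaj7.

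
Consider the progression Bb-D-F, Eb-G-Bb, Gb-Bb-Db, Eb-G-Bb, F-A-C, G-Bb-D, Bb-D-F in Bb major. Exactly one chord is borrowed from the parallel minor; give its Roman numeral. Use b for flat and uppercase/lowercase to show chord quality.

bVI

In Bb major the diatonic chords are Bb, Cm, Dm, Eb, F, Gm, Adim. Bb–D–F = Bb, Eb–G–Bb = Eb, F–A–C = F and G–Bb–D = Gm are all diatonic. But Gb–Bb–Db is foreign: the diatonic vi on degree 6 is Gm, whereas Gb comes from Bb minor. It is labeled bVI.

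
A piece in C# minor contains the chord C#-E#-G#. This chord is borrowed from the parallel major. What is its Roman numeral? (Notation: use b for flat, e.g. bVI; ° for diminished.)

The root C# is the diatonic 1st degree of C# minor; the borrowing shows in the chord quality. C#–E#–G# is a major chord — the form found in C# major, not the diatonic i (C#m). Borrowed into C# minor it is written I.

I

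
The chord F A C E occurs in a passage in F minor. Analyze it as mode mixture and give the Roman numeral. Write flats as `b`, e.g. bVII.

F is scale degree 1 in F minor. F–A–C–E is a major-seventh chord — the form found in F major, not the diatonic i (Fm). Borrowed into F minor it is written Imaj7.

Imaj7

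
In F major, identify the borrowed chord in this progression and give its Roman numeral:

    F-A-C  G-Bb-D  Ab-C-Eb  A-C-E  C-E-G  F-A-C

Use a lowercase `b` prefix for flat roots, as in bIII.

In F major the diatonic chords are F, Gm, Am, Bb, C, Dm, Edim. F–A–C = F, G–Bb–D = Gm, A–C–E = Am and C–E–G = C all belong to that set. Ab–C–Eb doesn't fit — on degree 3 F major would have Am (iii). Ab is the degree-3 chord of F minor, so it is the borrowed bIII.

bIII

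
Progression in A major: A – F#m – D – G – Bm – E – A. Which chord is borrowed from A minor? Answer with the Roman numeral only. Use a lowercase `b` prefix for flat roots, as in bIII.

bVII

A major has the diatonic set A, Bm, C#m, D, E, F#m, G#dim. A, F#m, D, Bm and E are all diatonic. But G (G–B–D) is foreign: the diatonic vii° on degree 7 is G#dim, whereas G comes from A minor. It is labeled bVII.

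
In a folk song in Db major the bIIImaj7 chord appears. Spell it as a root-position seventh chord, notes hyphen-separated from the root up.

Fb-Ab-Cb-Eb

bIIImaj7 is built on the lowered scale degree 3. In Db major degree 3 is F; lowered it becomes Fb. Stacking thirds in Db minor on Fb gives Fb–Ab–Cb–Eb.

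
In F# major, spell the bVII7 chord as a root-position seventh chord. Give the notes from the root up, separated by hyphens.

The root of bVII7 is the lowered 7th degree: E# becomes E. Stacking thirds in F# minor on E gives E–G#–B–D.

E-G#-B-D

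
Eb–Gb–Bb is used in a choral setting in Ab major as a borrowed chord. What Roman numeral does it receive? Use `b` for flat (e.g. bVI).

v

The root Eb is the diatonic 5th degree of Ab major; the borrowing shows in the chord quality. Eb–Gb–Bb is a minor chord — the form found in Ab minor, not the diatonic V (Eb). Borrowed into Ab major it is written v.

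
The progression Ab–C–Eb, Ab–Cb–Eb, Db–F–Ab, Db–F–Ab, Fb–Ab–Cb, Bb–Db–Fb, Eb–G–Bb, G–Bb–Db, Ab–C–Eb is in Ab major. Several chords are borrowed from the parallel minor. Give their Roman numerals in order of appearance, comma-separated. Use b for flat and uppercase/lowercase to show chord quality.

Ab major has the diatonic set Ab, Bbm, Cm, Db, Eb, Fm, Gdim. Ab–C–Eb = Ab, Db–F–Ab = Db, Eb–G–Bb = Eb and G–Bb–Db = Gdim are all diatonic. But Ab–Cb–Eb is foreign: the diatonic I on degree 1 is Ab, whereas Abm comes from Ab minor. It is labeled i. Fb–Ab–Cb doesn't fit — on degree 6 Ab major would have Fm (vi). Fb is the degree-6 chord of Ab minor, so it is the borrowed bVI. But Bb–Db–Fb is foreign: the diatonic ii on degree 2 is Bbm, whereas Bbdim comes from Ab minor. It is labeled ii°.

i, bVI, ii°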